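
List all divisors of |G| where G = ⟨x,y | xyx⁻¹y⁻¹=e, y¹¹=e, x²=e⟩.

|G| = 22 = 2 · 11. By Lagrange's theorem the order of any subgroup divides 22; the divisors of 22 are 1, 2, 11, 22.

Answer: 1, 2, 11, 22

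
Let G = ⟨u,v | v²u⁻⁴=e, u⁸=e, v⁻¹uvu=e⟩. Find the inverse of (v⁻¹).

The order of (v⁻¹) is 4 (smallest k with (v⁻¹)ᵏ = e), so (v⁻¹)⁻¹ = (v⁻¹)³ = v.
Check: (v⁻¹) · v → (v⁻¹) · v = e, giving e as required.

Answer: v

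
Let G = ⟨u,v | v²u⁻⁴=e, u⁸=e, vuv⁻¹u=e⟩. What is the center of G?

An element z ∈ Z(G) iff z commutes with every generator.
For example u⁴ is central: (u⁴)·u = u⁵ = u·(u⁴); (u⁴)·v = v⁻¹ = v·(u⁴).
Whereas u ∉ Z(G) since u·v = uv ≠ u³v⁻¹ = v·u.
Checking each of the 16 elements this way gives Z(G) = {e, u⁴}, of order 2.

Answer: {e, u⁴}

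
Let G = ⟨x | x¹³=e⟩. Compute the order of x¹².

Compute successive powers until reaching e:
  (x¹²)¹ = x¹², (x¹²)² = x¹¹, (x¹²)³ = x¹⁰, (x¹²)⁴ = x⁹, (x¹²)⁵ = x⁸, (x¹²)⁶ = x⁷, (x¹²)⁷ = x⁶, (x¹²)⁸ = x⁵, (x¹²)⁹ = x⁴, (x¹²)¹⁰ = x³, (x¹²)¹¹ = x², (x¹²)¹² = x, (x¹²)¹³ = e.
The smallest positive k with (x¹²)ᵏ = e is 13.

Answer: 13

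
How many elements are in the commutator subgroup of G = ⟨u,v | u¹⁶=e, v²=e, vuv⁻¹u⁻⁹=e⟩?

G' = [G, G] is generated by all commutators. The generator-pair commutators are: [u, v] = u⁸.
The subgroup they normally generate is {e, u⁸}, of order 2.
Check: |G/G'| = 32/2 = 16 is the order of the abelianisation.

Answer: 2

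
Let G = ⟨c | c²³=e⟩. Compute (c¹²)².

Compute successive powers of (c¹²), reducing at each step:
  (c¹²)²: (c¹²) · c¹² = c

Answer: c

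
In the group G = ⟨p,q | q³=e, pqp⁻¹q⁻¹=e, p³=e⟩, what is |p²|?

Compute successive powers until reaching e:
  (p²)¹ = p², (p²)² = p, (p²)³ = e.
The smallest positive k with (p²)ᵏ = e is 3.

Answer: 3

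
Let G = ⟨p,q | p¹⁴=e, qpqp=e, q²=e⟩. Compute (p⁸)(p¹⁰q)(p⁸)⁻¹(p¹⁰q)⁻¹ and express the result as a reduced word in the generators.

[(p⁸), (p¹⁰q)] = (p⁸)·(p¹⁰q)·(p⁸)⁻¹·(p¹⁰q)⁻¹.
  (p⁸) · (p¹⁰q) = p⁴q
  (p⁴q) · (p⁶) = p¹²q
  (p¹²q) · (p¹⁰q) = p²

Answer: p²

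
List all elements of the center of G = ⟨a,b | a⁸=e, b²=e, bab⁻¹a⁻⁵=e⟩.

An element z ∈ Z(G) iff z commutes with every generator.
For example a² is central: (a²)·a = a³ = a·(a²); (a²)·b = a²b = b·(a²).
Whereas a ∉ Z(G) since a·b = ab ≠ a⁵b = b·a.
Checking each of the 16 elements this way gives Z(G) = {e, a², a⁴, a⁶}, of order 4.

Answer: {e, a², a⁴, a⁶}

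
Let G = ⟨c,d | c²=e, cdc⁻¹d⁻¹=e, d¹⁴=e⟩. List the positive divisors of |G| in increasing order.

|G| = 28 = 2² · 7. By Lagrange's theorem the order of any subgroup divides 28; the divisors of 28 are 1, 2, 4, 7, 14, 28.

Answer: 1, 2, 4, 7, 14, 28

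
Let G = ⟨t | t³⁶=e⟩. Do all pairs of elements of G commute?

G has a single generator, so G is cyclic and hence abelian.

Answer: Yes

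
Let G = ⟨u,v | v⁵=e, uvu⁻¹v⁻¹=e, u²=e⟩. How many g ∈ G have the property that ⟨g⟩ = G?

G is cyclic of order 10. An element generates G iff its order is 10, and a cyclic group of order 10 has exactly φ(10) = 4 such elements.

Answer: 4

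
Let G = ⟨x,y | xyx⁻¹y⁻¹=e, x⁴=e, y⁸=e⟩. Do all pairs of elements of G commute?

Each pair of generators commutes: x·y = xy = y·x. Since the generators pairwise commute, every element of G commutes with every other, so G is abelian.

Answer: Yes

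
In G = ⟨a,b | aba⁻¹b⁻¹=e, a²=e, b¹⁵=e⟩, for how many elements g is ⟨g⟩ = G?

G is cyclic of order 30. An element generates G iff its order is 30, and a cyclic group of order 30 has exactly φ(30) = 8 such elements.

Answer: 8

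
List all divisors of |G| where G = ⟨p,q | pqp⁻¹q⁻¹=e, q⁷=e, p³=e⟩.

|G| = 21 = 3 · 7. By Lagrange's theorem the order of any subgroup divides 21; the divisors of 21 are 1, 3, 7, 21.

Answer: 1, 3, 7, 21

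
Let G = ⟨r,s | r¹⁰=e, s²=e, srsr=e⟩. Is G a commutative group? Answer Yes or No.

r·s = rs but s·r = r⁹s, so r·s ≠ s·r and G is not abelian.

Answer: No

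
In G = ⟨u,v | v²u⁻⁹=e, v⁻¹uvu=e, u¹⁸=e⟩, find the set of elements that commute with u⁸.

⟨u⁸⟩ ⊆ C_G(u⁸) since powers of u⁸ commute with u⁸; so |C_G(u⁸)| ≥ |⟨u⁸⟩| = 9.
By orbit–stabilizer, |C_G(u⁸)| = |G| / |conj. class of u⁸| = 36 / 2 = 18.
The 18 elements commuting with u⁸ are {e, u, u², u³, u⁴, u⁵, u⁶, u⁷, u⁸, u⁹, u¹⁰, u¹¹, u¹², u¹³, u¹⁴, u¹⁵, u¹⁶, u¹⁷}.

Answer: {e, u, u², u³, u⁴, u⁵, u⁶, u⁷, u⁸, u⁹, u¹⁰, u¹¹, u¹², u¹³, u¹⁴, u¹⁵, u¹⁶, u¹⁷}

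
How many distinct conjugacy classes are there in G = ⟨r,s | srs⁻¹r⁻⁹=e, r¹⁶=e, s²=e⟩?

The conjugacy classes (representative and size) are:
  [e] (size 1), [r⁹] (size 2), [r²] (size 1), [r³] (size 2), [r⁴] (size 1), [r¹³] (size 2), [r⁶] (size 1), [r¹⁵] (size 2), [r⁸] (size 1), [r¹⁰] (size 1), [r¹²] (size 1), [r¹⁴] (size 1), [s] (size 2), [rs] (size 2), [r²s] (size 2), [r¹¹s] (size 2), [r⁴s] (size 2), [r¹³s] (size 2), [r¹⁴s] (size 2), [r¹⁵s] (size 2).
Class equation: 1 + 2 + 1 + 2 + 1 + 2 + 1 + 2 + 1 + 1 + 1 + 1 + 2 + 2 + 2 + 2 + 2 + 2 + 2 + 2 = 32 = |G|. So G has 20 conjugacy classes.

Answer: 20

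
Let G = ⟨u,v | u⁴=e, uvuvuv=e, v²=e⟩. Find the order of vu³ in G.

Compute successive powers until reaching e:
  (vu³)¹ = vu³, (vu³)² = uv, (vu³)³ = e.
The smallest positive k with (vu³)ᵏ = e is 3.

Answer: 3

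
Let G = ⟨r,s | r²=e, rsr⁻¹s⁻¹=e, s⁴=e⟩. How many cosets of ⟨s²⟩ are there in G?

First find ord(s²) by computing successive powers:
  (s²)¹ = s², (s²)² = e.
So |⟨s²⟩| = ord(s²) = 2. With |G| = 8, by Lagrange [G : ⟨s²⟩] = 8/2 = 4.

Answer: 4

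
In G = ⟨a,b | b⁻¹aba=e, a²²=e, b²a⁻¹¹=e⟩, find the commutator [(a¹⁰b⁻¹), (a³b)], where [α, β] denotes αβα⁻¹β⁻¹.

[(a¹⁰b⁻¹), (a³b)] = (a¹⁰b⁻¹)·(a³b)·(a¹⁰b⁻¹)⁻¹·(a³b)⁻¹.
  (a¹⁰b⁻¹) · (a³b) = a⁷
  (a⁷) · (a¹⁰b) = a⁶b⁻¹
  (a⁶b⁻¹) · (a³b⁻¹) = a¹⁴

Answer: a¹⁴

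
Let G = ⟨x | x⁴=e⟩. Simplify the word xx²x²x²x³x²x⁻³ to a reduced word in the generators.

Multiply left to right, reducing at each step:
  x · x² = x³
  (x³) · x² = x
  x · x² = x³
  (x³) · x³ = x²
  (x²) · x² = e
  e · x⁻³ = x

Answer: x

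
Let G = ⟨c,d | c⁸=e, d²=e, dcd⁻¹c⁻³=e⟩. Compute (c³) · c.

Compute (c³) · c by multiplying left to right and reducing via the relations at each step:
  (c³) · c = c⁴

Answer: c⁴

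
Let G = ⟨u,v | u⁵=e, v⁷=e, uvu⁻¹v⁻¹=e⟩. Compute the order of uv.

Compute successive powers until reaching e:
  (uv)¹ = uv, (uv)² = u²v², (uv)³ = u³v³, (uv)⁴ = u⁴v⁴, (uv)⁵ = v⁵, (uv)⁶ = uv⁶, (uv)⁷ = u², (uv)⁸ = u³v, (uv)⁹ = u⁴v², (uv)¹⁰ = v³, (uv)¹¹ = uv⁴, (uv)¹² = u²v⁵, (uv)¹³ = u³v⁶, (uv)¹⁴ = u⁴, (uv)¹⁵ = v, (uv)¹⁶ = uv², (uv)¹⁷ = u²v³, (uv)¹⁸ = u³v⁴, (uv)¹⁹ = u⁴v⁵, (uv)²⁰ = v⁶, (uv)²¹ = u, (uv)²² = u²v, (uv)²³ = u³v², (uv)²⁴ = u⁴v³, (uv)²⁵ = v⁴, (uv)²⁶ = uv⁵, (uv)²⁷ = u²v⁶, (uv)²⁸ = u³, (uv)²⁹ = u⁴v, (uv)³⁰ = v², (uv)³¹ = uv³, (uv)³² = u²v⁴, (uv)³³ = u³v⁵, (uv)³⁴ = u⁴v⁶, (uv)³⁵ = e.
The smallest positive k with (uv)ᵏ = e is 35.

Answer: 35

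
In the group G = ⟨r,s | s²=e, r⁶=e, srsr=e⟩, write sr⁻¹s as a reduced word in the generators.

Multiply left to right, reducing at each step:
  s · r⁻¹ = rs
  (rs) · s = r

Answer: r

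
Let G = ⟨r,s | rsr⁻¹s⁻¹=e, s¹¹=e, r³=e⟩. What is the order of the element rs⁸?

Compute successive powers until reaching e:
  (rs⁸)¹ = rs⁸, (rs⁸)² = r²s⁵, (rs⁸)³ = s², (rs⁸)⁴ = rs¹⁰, (rs⁸)⁵ = r²s⁷, (rs⁸)⁶ = s⁴, (rs⁸)⁷ = rs, (rs⁸)⁸ = r²s⁹, (rs⁸)⁹ = s⁶, (rs⁸)¹⁰ = rs³, (rs⁸)¹¹ = r², (rs⁸)¹² = s⁸, (rs⁸)¹³ = rs⁵, (rs⁸)¹⁴ = r²s², (rs⁸)¹⁵ = s¹⁰, (rs⁸)¹⁶ = rs⁷, (rs⁸)¹⁷ = r²s⁴, (rs⁸)¹⁸ = s, (rs⁸)¹⁹ = rs⁹, (rs⁸)²⁰ = r²s⁶, (rs⁸)²¹ = s³, (rs⁸)²² = r, (rs⁸)²³ = r²s⁸, (rs⁸)²⁴ = s⁵, (rs⁸)²⁵ = rs², (rs⁸)²⁶ = r²s¹⁰, (rs⁸)²⁷ = s⁷, (rs⁸)²⁸ = rs⁴, (rs⁸)²⁹ = r²s, (rs⁸)³⁰ = s⁹, (rs⁸)³¹ = rs⁶, (rs⁸)³² = r²s³, (rs⁸)³³ = e.
The smallest positive k with (rs⁸)ᵏ = e is 33.

Answer: 33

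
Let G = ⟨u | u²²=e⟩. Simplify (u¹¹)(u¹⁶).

Compute (u¹¹) · (u¹⁶) by multiplying left to right and reducing via the relations at each step:
  (u¹¹) · u¹⁶ = u⁵

Answer: u⁵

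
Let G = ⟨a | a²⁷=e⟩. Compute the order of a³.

Compute successive powers until reaching e:
  (a³)¹ = a³, (a³)² = a⁶, (a³)³ = a⁹, (a³)⁴ = a¹², (a³)⁵ = a¹⁵, (a³)⁶ = a¹⁸, (a³)⁷ = a²¹, (a³)⁸ = a²⁴, (a³)⁹ = e.
The smallest positive k with (a³)ᵏ = e is 9.

Answer: 9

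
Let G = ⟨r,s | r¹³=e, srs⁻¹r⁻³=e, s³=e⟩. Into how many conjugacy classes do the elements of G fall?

The conjugacy classes (representative and size) are:
  [e] (size 1), [r] (size 3), [r⁵] (size 3), [r¹⁰] (size 3), [r⁸] (size 3), [r¹⁰s] (size 13), [r⁷s²] (size 13).
Class equation: 1 + 3 + 3 + 3 + 3 + 13 + 13 = 39 = |G|. So G has 7 conjugacy classes.

Answer: 7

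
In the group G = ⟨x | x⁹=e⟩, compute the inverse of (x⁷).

The order of (x⁷) is 9 (smallest k with (x⁷)ᵏ = e), so (x⁷)⁻¹ = (x⁷)⁸ = x².
Check: (x⁷) · (x²) → (x⁷) · x² = e, giving e as required.

Answer: x²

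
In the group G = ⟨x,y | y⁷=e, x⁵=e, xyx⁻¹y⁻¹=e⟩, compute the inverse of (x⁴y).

The order of (x⁴y) is 35 (smallest k with (x⁴y)ᵏ = e), so (x⁴y)⁻¹ = (x⁴y)³⁴ = xy⁶.
Check: (x⁴y) · (xy⁶) → (x⁴y) · x = y;   y · y⁶ = e, giving e as required.

Answer: xy⁶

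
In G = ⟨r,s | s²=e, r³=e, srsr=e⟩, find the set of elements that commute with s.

⟨s⟩ ⊆ C_G(s) since powers of s commute with s; so |C_G(s)| ≥ |⟨s⟩| = 2.
By orbit–stabilizer, |C_G(s)| = |G| / |conj. class of s| = 6 / 3 = 2.
The 2 elements commuting with s are {e, s}.

Answer: {e, s}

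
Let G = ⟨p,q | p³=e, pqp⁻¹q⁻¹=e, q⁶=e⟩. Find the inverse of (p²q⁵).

The order of (p²q⁵) is 6 (smallest k with (p²q⁵)ᵏ = e), so (p²q⁵)⁻¹ = (p²q⁵)⁵ = pq.
Check: (p²q⁵) · (pq) → (p²q⁵) · p = q⁵;   (q⁵) · q = e, giving e as required.

Answer: pq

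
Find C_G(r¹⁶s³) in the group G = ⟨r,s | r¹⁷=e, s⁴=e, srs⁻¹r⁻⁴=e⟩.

⟨r¹⁶s³⟩ ⊆ C_G(r¹⁶s³) since powers of r¹⁶s³ commute with r¹⁶s³; so |C_G(r¹⁶s³)| ≥ |⟨r¹⁶s³⟩| = 4.
By orbit–stabilizer, |C_G(r¹⁶s³)| = |G| / |conj. class of r¹⁶s³| = 68 / 17 = 4.
The 4 elements commuting with r¹⁶s³ are {e, r⁴s, r³s², r¹⁶s³}.

Answer: {e, r⁴s, r³s², r¹⁶s³}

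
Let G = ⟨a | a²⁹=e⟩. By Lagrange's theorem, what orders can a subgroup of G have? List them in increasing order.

|G| = 29 = 29. By Lagrange's theorem the order of any subgroup divides 29; the divisors of 29 are 1, 29.

Answer: 1, 29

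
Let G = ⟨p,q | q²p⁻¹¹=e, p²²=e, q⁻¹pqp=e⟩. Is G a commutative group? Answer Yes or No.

p·q = pq but q·p = p¹⁰q⁻¹, so p·q ≠ q·p and G is not abelian.

Answer: No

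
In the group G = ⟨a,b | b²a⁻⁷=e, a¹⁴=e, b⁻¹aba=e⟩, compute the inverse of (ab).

The order of (ab) is 4 (smallest k with (ab)ᵏ = e), so (ab)⁻¹ = (ab)³ = ab⁻¹.
Check: (ab) · (ab⁻¹) → (ab) · a = b;   b · b⁻¹ = e, giving e as required.

Answer: ab⁻¹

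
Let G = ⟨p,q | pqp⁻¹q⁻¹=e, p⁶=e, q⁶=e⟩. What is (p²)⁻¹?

The order of (p²) is 3 (smallest k with (p²)ᵏ = e), so (p²)⁻¹ = (p²)² = p⁴.
Check: (p²) · (p⁴) → (p²) · p⁴ = e, giving e as required.

Answer: p⁴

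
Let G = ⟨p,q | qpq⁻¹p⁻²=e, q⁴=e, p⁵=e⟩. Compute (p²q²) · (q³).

Compute (p²q²) · (q³) by multiplying left to right and reducing via the relations at each step:
  (p²q²) · q³ = p²q

Answer: p²q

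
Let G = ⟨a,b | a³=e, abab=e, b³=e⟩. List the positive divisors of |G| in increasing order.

|G| = 12 = 2² · 3. By Lagrange's theorem the order of any subgroup divides 12; the divisors of 12 are 1, 2, 3, 4, 6, 12.

Answer: 1, 2, 3, 4, 6, 12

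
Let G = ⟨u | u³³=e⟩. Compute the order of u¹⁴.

Compute successive powers until reaching e:
  (u¹⁴)¹ = u¹⁴, (u¹⁴)² = u²⁸, (u¹⁴)³ = u⁹, (u¹⁴)⁴ = u²³, (u¹⁴)⁵ = u⁴, (u¹⁴)⁶ = u¹⁸, (u¹⁴)⁷ = u³², (u¹⁴)⁸ = u¹³, (u¹⁴)⁹ = u²⁷, (u¹⁴)¹⁰ = u⁸, (u¹⁴)¹¹ = u²², (u¹⁴)¹² = u³, (u¹⁴)¹³ = u¹⁷, (u¹⁴)¹⁴ = u³¹, (u¹⁴)¹⁵ = u¹², (u¹⁴)¹⁶ = u²⁶, (u¹⁴)¹⁷ = u⁷, (u¹⁴)¹⁸ = u²¹, (u¹⁴)¹⁹ = u², (u¹⁴)²⁰ = u¹⁶, (u¹⁴)²¹ = u³⁰, (u¹⁴)²² = u¹¹, (u¹⁴)²³ = u²⁵, (u¹⁴)²⁴ = u⁶, (u¹⁴)²⁵ = u²⁰, (u¹⁴)²⁶ = u, (u¹⁴)²⁷ = u¹⁵, (u¹⁴)²⁸ = u²⁹, (u¹⁴)²⁹ = u¹⁰, (u¹⁴)³⁰ = u²⁴, (u¹⁴)³¹ = u⁵, (u¹⁴)³² = u¹⁹, (u¹⁴)³³ = e.
The smallest positive k with (u¹⁴)ᵏ = e is 33.

Answer: 33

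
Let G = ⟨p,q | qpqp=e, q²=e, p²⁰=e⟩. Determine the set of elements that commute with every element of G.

An element z ∈ Z(G) iff z commutes with every generator.
For example p¹⁰ is central: (p¹⁰)·p = p¹¹ = p·(p¹⁰); (p¹⁰)·q = p¹⁰q = q·(p¹⁰).
Whereas p ∉ Z(G) since p·q = pq ≠ p¹⁹q = q·p.
Checking each of the 40 elements this way gives Z(G) = {e, p¹⁰}, of order 2.

Answer: {e, p¹⁰}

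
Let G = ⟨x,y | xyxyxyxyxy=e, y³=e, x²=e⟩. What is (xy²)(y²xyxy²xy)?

Compute (xy²) · (y²xyxy²xy) by multiplying left to right and reducing via the relations at each step:
  (xy²) · y² = xy
  (xy) · x = xyx
  (xyx) · y = xyxy
  (xyxy) · x = xyxyx
  (xyxyx) · y² = y²xy²xy
  (y²xy²xy) · x = y²xy²xyx
  (y²xy²xyx) · y = y²xy²xyxy

Answer: y²xy²xyxy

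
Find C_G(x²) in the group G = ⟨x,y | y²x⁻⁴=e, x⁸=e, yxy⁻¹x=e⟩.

⟨x²⟩ ⊆ C_G(x²) since powers of x² commute with x²; so |C_G(x²)| ≥ |⟨x²⟩| = 4.
By orbit–stabilizer, |C_G(x²)| = |G| / |conj. class of x²| = 16 / 2 = 8.
The 8 elements commuting with x² are {e, x, x², x³, x⁴, x⁵, x⁶, x⁷}.

Answer: {e, x, x², x³, x⁴, x⁵, x⁶, x⁷}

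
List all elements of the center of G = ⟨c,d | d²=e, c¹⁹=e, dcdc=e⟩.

An element z ∈ Z(G) iff z commutes with every generator.
For example e is central: e·c = c = c·e; e·d = d = d·e.
Whereas c ∉ Z(G) since c·d = cd ≠ c¹⁸d = d·c.
Checking each of the 38 elements this way gives Z(G) = {e}, of order 1.

Answer: {e}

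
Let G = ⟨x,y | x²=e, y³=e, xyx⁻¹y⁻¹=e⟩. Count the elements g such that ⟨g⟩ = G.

G is cyclic of order 6. An element generates G iff its order is 6, and a cyclic group of order 6 has exactly φ(6) = 2 such elements.

Answer: 2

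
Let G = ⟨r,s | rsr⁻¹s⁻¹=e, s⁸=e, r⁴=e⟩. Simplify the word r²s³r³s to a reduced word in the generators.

Multiply left to right, reducing at each step:
  (r²) · s³ = r²s³
  (r²s³) · r³ = rs³
  (rs³) · s = rs⁴

Answer: rs⁴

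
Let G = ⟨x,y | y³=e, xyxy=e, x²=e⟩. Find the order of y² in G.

Compute successive powers until reaching e:
  (y²)¹ = y², (y²)² = y, (y²)³ = e.
The smallest positive k with (y²)ᵏ = e is 3.

Answer: 3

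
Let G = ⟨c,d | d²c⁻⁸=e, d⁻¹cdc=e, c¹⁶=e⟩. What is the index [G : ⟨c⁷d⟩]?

First find ord(c⁷d) by computing successive powers:
  (c⁷d)¹ = c⁷d, (c⁷d)² = c⁸, (c⁷d)³ = c⁷d⁻¹, (c⁷d)⁴ = e.
So |⟨c⁷d⟩| = ord(c⁷d) = 4. With |G| = 32, by Lagrange [G : ⟨c⁷d⟩] = 32/4 = 8.

Answer: 8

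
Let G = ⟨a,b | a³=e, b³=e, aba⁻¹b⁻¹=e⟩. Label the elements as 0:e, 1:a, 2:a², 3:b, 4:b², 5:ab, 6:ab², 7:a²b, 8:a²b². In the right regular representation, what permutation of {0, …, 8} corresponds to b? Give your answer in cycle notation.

(0 3 4)(1 5 6)(2 7 8)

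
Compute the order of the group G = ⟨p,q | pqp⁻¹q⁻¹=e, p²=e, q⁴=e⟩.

Enumerate words in the generators, reducing via the relations: the distinct elements are
  {e, p, q, pq, q², q³, pq², pq³}.
No further products give new elements, so |G| = 8.

Answer: 8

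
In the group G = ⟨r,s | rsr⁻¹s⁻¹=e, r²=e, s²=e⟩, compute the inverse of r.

The order of r is 2 (smallest k with rᵏ = e), so r⁻¹ = r¹ = r.
Check: r · r → r · r = e, giving e as required.

Answer: r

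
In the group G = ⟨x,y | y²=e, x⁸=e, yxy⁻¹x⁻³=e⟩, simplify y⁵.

Compute successive powers of y, reducing at each step:
  y²: y · y = e
  y³: e · y = y
  y⁴: y · y = e
  y⁵: e · y = y

Answer: y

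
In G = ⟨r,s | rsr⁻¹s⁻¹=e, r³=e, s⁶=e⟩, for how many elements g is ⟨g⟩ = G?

⟨g⟩ = G would require ord(g) = |G| = 18, but the maximum element order in G is 6 < 18. So G is not cyclic and no single element generates it: the count is 0.

Answer: 0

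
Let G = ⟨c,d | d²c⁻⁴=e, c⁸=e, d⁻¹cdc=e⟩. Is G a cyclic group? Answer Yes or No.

Every cyclic group is abelian. But c·d = cd while d·c = c³d⁻¹, so c·d ≠ d·c and G is not abelian. Hence G is not cyclic.

Answer: No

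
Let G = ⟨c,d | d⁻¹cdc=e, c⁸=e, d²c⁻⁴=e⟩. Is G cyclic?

Every cyclic group is abelian. But c·d = cd while d·c = c³d⁻¹, so c·d ≠ d·c and G is not abelian. Hence G is not cyclic.

Answer: No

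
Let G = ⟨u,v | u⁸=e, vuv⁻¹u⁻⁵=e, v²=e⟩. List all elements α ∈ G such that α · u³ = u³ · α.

⟨u³⟩ ⊆ C_G(u³) since powers of u³ commute with u³; so |C_G(u³)| ≥ |⟨u³⟩| = 8.
By orbit–stabilizer, |C_G(u³)| = |G| / |conj. class of u³| = 16 / 2 = 8.
The 8 elements commuting with u³ are {e, u, u², u³, u⁴, u⁵, u⁶, u⁷}.

Answer: {e, u, u², u³, u⁴, u⁵, u⁶, u⁷}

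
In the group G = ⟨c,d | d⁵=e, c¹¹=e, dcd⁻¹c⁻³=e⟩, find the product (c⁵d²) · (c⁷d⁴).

Compute (c⁵d²) · (c⁷d⁴) by multiplying left to right and reducing via the relations at each step:
  (c⁵d²) · c⁷ = c²d²
  (c²d²) · d⁴ = c²d

Answer: c²d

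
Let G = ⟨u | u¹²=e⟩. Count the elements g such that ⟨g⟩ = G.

G is cyclic of order 12. An element generates G iff its order is 12, and a cyclic group of order 12 has exactly φ(12) = 4 such elements.

Answer: 4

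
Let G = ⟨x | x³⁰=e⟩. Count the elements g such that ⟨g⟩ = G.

G is cyclic of order 30. An element generates G iff its order is 30, and a cyclic group of order 30 has exactly φ(30) = 8 such elements.

Answer: 8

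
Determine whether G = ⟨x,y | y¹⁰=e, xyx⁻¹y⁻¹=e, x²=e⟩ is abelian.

Each pair of generators commutes: x·y = xy = y·x. Since the generators pairwise commute, every element of G commutes with every other, so G is abelian.

Answer: Yes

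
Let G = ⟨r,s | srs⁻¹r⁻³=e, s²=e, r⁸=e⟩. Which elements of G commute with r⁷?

⟨r⁷⟩ ⊆ C_G(r⁷) since powers of r⁷ commute with r⁷; so |C_G(r⁷)| ≥ |⟨r⁷⟩| = 8.
By orbit–stabilizer, |C_G(r⁷)| = |G| / |conj. class of r⁷| = 16 / 2 = 8.
The 8 elements commuting with r⁷ are {e, r, r², r³, r⁴, r⁵, r⁶, r⁷}.

Answer: {e, r, r², r³, r⁴, r⁵, r⁶, r⁷}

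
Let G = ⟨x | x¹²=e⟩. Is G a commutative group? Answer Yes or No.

G has a single generator, so G is cyclic and hence abelian.

Answer: Yes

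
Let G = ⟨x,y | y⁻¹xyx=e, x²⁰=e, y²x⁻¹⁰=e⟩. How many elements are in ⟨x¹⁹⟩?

|⟨x¹⁹⟩| equals the order of x¹⁹. Compute successive powers until reaching e:
  (x¹⁹)¹ = x¹⁹, (x¹⁹)² = x¹⁸, (x¹⁹)³ = x¹⁷, (x¹⁹)⁴ = x¹⁶, (x¹⁹)⁵ = x¹⁵, (x¹⁹)⁶ = x¹⁴, (x¹⁹)⁷ = x¹³, (x¹⁹)⁸ = x¹², (x¹⁹)⁹ = x¹¹, (x¹⁹)¹⁰ = x¹⁰, (x¹⁹)¹¹ = x⁹, (x¹⁹)¹² = x⁸, (x¹⁹)¹³ = x⁷, (x¹⁹)¹⁴ = x⁶, (x¹⁹)¹⁵ = x⁵, (x¹⁹)¹⁶ = x⁴, (x¹⁹)¹⁷ = x³, (x¹⁹)¹⁸ = x², (x¹⁹)¹⁹ = x, (x¹⁹)²⁰ = e.
The smallest positive k with (x¹⁹)ᵏ = e is 20, so |⟨x¹⁹⟩| = 20.

Answer: 20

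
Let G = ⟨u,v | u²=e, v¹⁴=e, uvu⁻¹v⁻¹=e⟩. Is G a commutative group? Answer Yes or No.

Each pair of generators commutes: u·v = uv = v·u. Since the generators pairwise commute, every element of G commutes with every other, so G is abelian.

Answer: Yes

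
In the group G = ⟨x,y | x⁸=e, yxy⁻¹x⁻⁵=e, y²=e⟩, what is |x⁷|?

Compute successive powers until reaching e:
  (x⁷)¹ = x⁷, (x⁷)² = x⁶, (x⁷)³ = x⁵, (x⁷)⁴ = x⁴, (x⁷)⁵ = x³, (x⁷)⁶ = x², (x⁷)⁷ = x, (x⁷)⁸ = e.
The smallest positive k with (x⁷)ᵏ = e is 8.

Answer: 8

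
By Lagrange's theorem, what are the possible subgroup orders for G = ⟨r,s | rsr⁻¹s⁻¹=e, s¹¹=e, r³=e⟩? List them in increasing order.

|G| = 33 = 3 · 11. By Lagrange's theorem the order of any subgroup divides 33; the divisors of 33 are 1, 3, 11, 33.

Answer: 1, 3, 11, 33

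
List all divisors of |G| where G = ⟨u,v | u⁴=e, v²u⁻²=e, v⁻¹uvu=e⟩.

|G| = 8 = 2³. By Lagrange's theorem the order of any subgroup divides 8; the divisors of 8 are 1, 2, 4, 8.

Answer: 1, 2, 4, 8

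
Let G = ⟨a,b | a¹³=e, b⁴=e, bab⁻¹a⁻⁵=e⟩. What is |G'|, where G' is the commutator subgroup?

G' = [G, G] is generated by all commutators. The generator-pair commutators are: [a, b] = a⁹.
The subgroup they normally generate is {e, a, a², a³, a⁴, a⁵, a⁶, a⁷, a⁸, a⁹, a¹⁰, a¹¹, a¹²}, of order 13.
Check: |G/G'| = 52/13 = 4 is the order of the abelianisation.

Answer: 13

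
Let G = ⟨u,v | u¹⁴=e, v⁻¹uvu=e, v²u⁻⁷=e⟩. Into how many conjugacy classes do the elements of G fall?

The conjugacy classes (representative and size) are:
  [e] (size 1), [u¹³] (size 2), [u¹²] (size 2), [u¹¹] (size 2), [u⁴] (size 2), [u⁵] (size 2), [u⁸] (size 2), [u⁷] (size 1), [u⁵v⁻¹] (size 7), [u⁵v] (size 7).
Class equation: 1 + 2 + 2 + 2 + 2 + 2 + 2 + 1 + 7 + 7 = 28 = |G|. So G has 10 conjugacy classes.

Answer: 10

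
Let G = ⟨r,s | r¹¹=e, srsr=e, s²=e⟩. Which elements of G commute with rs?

⟨rs⟩ ⊆ C_G(rs) since powers of rs commute with rs; so |C_G(rs)| ≥ |⟨rs⟩| = 2.
By orbit–stabilizer, |C_G(rs)| = |G| / |conj. class of rs| = 22 / 11 = 2.
The 2 elements commuting with rs are {e, rs}.

Answer: {e, rs}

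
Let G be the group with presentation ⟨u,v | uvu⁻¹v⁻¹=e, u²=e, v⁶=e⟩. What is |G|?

Enumerate words in the generators, reducing via the relations: the distinct elements are
  {e, u, v, uv, v², v³, v⁴, v⁵, uv², uv³, uv⁴, uv⁵}.
No further products give new elements, so |G| = 12.

Answer: 12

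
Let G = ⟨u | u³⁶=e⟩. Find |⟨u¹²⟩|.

|⟨u¹²⟩| equals the order of u¹². Compute successive powers until reaching e:
  (u¹²)¹ = u¹², (u¹²)² = u²⁴, (u¹²)³ = e.
The smallest positive k with (u¹²)ᵏ = e is 3, so |⟨u¹²⟩| = 3.

Answer: 3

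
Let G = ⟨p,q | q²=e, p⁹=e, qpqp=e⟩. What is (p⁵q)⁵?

Compute successive powers of (p⁵q), reducing at each step:
  (p⁵q)²: (p⁵q) · p⁵ = q;   q · q = e
  (p⁵q)³: e · p⁵ = p⁵;   (p⁵) · q = p⁵q
  (p⁵q)⁴: (p⁵q) · p⁵ = q;   q · q = e
  (p⁵q)⁵: e · p⁵ = p⁵;   (p⁵) · q = p⁵q

Answer: p⁵q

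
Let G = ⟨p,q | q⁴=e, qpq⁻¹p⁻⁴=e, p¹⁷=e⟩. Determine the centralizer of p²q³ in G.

⟨p²q³⟩ ⊆ C_G(p²q³) since powers of p²q³ commute with p²q³; so |C_G(p²q³)| ≥ |⟨p²q³⟩| = 4.
By orbit–stabilizer, |C_G(p²q³)| = |G| / |conj. class of p²q³| = 68 / 17 = 4.
The 4 elements commuting with p²q³ are {e, p²q³, p⁹q, p¹¹q²}.

Answer: {e, p²q³, p⁹q, p¹¹q²}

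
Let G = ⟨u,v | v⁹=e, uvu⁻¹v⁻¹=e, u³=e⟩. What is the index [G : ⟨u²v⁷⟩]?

First find ord(u²v⁷) by computing successive powers:
  (u²v⁷)¹ = u²v⁷, (u²v⁷)² = uv⁵, (u²v⁷)³ = v³, (u²v⁷)⁴ = u²v, (u²v⁷)⁵ = uv⁸, (u²v⁷)⁶ = v⁶, (u²v⁷)⁷ = u²v⁴, (u²v⁷)⁸ = uv², (u²v⁷)⁹ = e.
So |⟨u²v⁷⟩| = ord(u²v⁷) = 9. With |G| = 27, by Lagrange [G : ⟨u²v⁷⟩] = 27/9 = 3.

Answer: 3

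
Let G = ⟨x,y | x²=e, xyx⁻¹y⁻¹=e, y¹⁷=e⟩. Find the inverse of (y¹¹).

The order of (y¹¹) is 17 (smallest k with (y¹¹)ᵏ = e), so (y¹¹)⁻¹ = (y¹¹)¹⁶ = y⁶.
Check: (y¹¹) · (y⁶) → (y¹¹) · y⁶ = e, giving e as required.

Answer: y⁶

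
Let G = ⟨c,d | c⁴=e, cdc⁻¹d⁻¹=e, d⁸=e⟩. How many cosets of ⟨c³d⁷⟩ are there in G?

First find ord(c³d⁷) by computing successive powers:
  (c³d⁷)¹ = c³d⁷, (c³d⁷)² = c²d⁶, (c³d⁷)³ = cd⁵, (c³d⁷)⁴ = d⁴, (c³d⁷)⁵ = c³d³, (c³d⁷)⁶ = c²d², (c³d⁷)⁷ = cd, (c³d⁷)⁸ = e.
So |⟨c³d⁷⟩| = ord(c³d⁷) = 8. With |G| = 32, by Lagrange [G : ⟨c³d⁷⟩] = 32/8 = 4.

Answer: 4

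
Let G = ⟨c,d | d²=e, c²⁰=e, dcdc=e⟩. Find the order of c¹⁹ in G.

Compute successive powers until reaching e:
  (c¹⁹)¹ = c¹⁹, (c¹⁹)² = c¹⁸, (c¹⁹)³ = c¹⁷, (c¹⁹)⁴ = c¹⁶, (c¹⁹)⁵ = c¹⁵, (c¹⁹)⁶ = c¹⁴, (c¹⁹)⁷ = c¹³, (c¹⁹)⁸ = c¹², (c¹⁹)⁹ = c¹¹, (c¹⁹)¹⁰ = c¹⁰, (c¹⁹)¹¹ = c⁹, (c¹⁹)¹² = c⁸, (c¹⁹)¹³ = c⁷, (c¹⁹)¹⁴ = c⁶, (c¹⁹)¹⁵ = c⁵, (c¹⁹)¹⁶ = c⁴, (c¹⁹)¹⁷ = c³, (c¹⁹)¹⁸ = c², (c¹⁹)¹⁹ = c, (c¹⁹)²⁰ = e.
The smallest positive k with (c¹⁹)ᵏ = e is 20.

Answer: 20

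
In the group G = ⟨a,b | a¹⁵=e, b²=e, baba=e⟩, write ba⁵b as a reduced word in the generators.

Multiply left to right, reducing at each step:
  b · a⁵ = a¹⁰b
  (a¹⁰b) · b = a¹⁰

Answer: a¹⁰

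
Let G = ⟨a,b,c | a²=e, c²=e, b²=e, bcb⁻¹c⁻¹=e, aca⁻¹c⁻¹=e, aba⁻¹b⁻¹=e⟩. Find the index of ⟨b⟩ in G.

First find ord(b) by computing successive powers:
  b¹ = b, b² = e.
So |⟨b⟩| = ord(b) = 2. With |G| = 8, by Lagrange [G : ⟨b⟩] = 8/2 = 4.

Answer: 4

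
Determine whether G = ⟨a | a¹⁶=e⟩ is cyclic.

|G| = 16. The element a has order 16 (its powers give 16 distinct elements), so ⟨a⟩ = G and G is cyclic.

Answer: Yes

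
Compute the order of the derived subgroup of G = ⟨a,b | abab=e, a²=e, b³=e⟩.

G' = [G, G] is generated by all commutators. The generator-pair commutators are: [a, b] = b.
The subgroup they normally generate is {e, b, b²}, of order 3.
Check: |G/G'| = 6/3 = 2 is the order of the abelianisation.

Answer: 3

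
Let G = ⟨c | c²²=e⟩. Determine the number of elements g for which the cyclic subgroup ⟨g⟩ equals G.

G is cyclic of order 22. An element generates G iff its order is 22, and a cyclic group of order 22 has exactly φ(22) = 10 such elements.

Answer: 10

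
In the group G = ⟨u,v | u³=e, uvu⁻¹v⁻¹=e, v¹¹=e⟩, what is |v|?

Compute successive powers until reaching e:
  v¹ = v, v² = v², v³ = v³, v⁴ = v⁴, v⁵ = v⁵, v⁶ = v⁶, v⁷ = v⁷, v⁸ = v⁸, v⁹ = v⁹, v¹⁰ = v¹⁰, v¹¹ = e.
The smallest positive k with vᵏ = e is 11.

Answer: 11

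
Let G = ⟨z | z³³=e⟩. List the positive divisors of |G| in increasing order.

|G| = 33 = 3 · 11. By Lagrange's theorem the order of any subgroup divides 33; the divisors of 33 are 1, 3, 11, 33.

Answer: 1, 3, 11, 33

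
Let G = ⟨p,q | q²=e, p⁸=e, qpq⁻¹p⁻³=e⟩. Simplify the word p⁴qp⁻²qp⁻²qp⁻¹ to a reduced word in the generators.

Multiply left to right, reducing at each step:
  (p⁴) · q = p⁴q
  (p⁴q) · p⁻² = p⁶q
  (p⁶q) · q = p⁶
  (p⁶) · p⁻² = p⁴
  (p⁴) · q = p⁴q
  (p⁴q) · p⁻¹ = pq

Answer: pq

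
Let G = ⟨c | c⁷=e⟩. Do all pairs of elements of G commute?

G has a single generator, so G is cyclic and hence abelian.

Answer: Yes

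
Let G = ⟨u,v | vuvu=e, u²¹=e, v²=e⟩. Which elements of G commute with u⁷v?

⟨u⁷v⟩ ⊆ C_G(u⁷v) since powers of u⁷v commute with u⁷v; so |C_G(u⁷v)| ≥ |⟨u⁷v⟩| = 2.
By orbit–stabilizer, |C_G(u⁷v)| = |G| / |conj. class of u⁷v| = 42 / 21 = 2.
The 2 elements commuting with u⁷v are {e, u⁷v}.

Answer: {e, u⁷v}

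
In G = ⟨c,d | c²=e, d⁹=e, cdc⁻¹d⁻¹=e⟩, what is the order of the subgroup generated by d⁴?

|⟨d⁴⟩| equals the order of d⁴. Compute successive powers until reaching e:
  (d⁴)¹ = d⁴, (d⁴)² = d⁸, (d⁴)³ = d³, (d⁴)⁴ = d⁷, (d⁴)⁵ = d², (d⁴)⁶ = d⁶, (d⁴)⁷ = d, (d⁴)⁸ = d⁵, (d⁴)⁹ = e.
The smallest positive k with (d⁴)ᵏ = e is 9, so |⟨d⁴⟩| = 9.

Answer: 9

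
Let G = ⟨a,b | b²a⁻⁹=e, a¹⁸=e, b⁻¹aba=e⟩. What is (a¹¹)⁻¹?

The order of (a¹¹) is 18 (smallest k with (a¹¹)ᵏ = e), so (a¹¹)⁻¹ = (a¹¹)¹⁷ = a⁷.
Check: (a¹¹) · (a⁷) → (a¹¹) · a⁷ = e, giving e as required.

Answer: a⁷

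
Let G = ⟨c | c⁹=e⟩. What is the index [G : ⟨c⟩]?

First find ord(c) by computing successive powers:
  c¹ = c, c² = c², c³ = c³, c⁴ = c⁴, c⁵ = c⁵, c⁶ = c⁶, c⁷ = c⁷, c⁸ = c⁸, c⁹ = e.
So |⟨c⟩| = ord(c) = 9. With |G| = 9, by Lagrange [G : ⟨c⟩] = 9/9 = 1.

Answer: 1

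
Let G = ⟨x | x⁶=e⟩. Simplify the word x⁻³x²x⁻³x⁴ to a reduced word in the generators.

Multiply left to right, reducing at each step:
  (x³) · x² = x⁵
  (x⁵) · x⁻³ = x²
  (x²) · x⁴ = e

Answer: e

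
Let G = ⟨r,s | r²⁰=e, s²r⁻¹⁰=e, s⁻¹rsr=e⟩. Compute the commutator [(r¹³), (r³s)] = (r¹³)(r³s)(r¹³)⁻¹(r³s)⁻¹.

[(r¹³), (r³s)] = (r¹³)·(r³s)·(r¹³)⁻¹·(r³s)⁻¹.
  (r¹³) · (r³s) = r⁶s⁻¹
  (r⁶s⁻¹) · (r⁷) = r⁹s
  (r⁹s) · (r³s⁻¹) = r⁶

Answer: r⁶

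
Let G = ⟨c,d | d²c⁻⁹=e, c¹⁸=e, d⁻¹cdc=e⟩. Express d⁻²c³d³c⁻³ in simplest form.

Multiply left to right, reducing at each step:
  (c⁹) · c³ = c¹²
  (c¹²) · d³ = c³d
  (c³d) · c⁻³ = c⁶d

Answer: c⁶d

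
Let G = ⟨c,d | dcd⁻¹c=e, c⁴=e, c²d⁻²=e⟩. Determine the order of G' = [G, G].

G' = [G, G] is generated by all commutators. The generator-pair commutators are: [c, d] = c².
The subgroup they normally generate is {e, c²}, of order 2.
Check: |G/G'| = 8/2 = 4 is the order of the abelianisation.

Answer: 2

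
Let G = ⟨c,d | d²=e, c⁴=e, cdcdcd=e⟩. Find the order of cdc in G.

Compute successive powers until reaching e:
  (cdc)¹ = cdc, (cdc)² = dc²d, (cdc)³ = c³dc³, (cdc)⁴ = e.
The smallest positive k with (cdc)ᵏ = e is 4.

Answer: 4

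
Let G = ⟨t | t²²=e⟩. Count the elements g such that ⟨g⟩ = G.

G is cyclic of order 22. An element generates G iff its order is 22, and a cyclic group of order 22 has exactly φ(22) = 10 such elements.

Answer: 10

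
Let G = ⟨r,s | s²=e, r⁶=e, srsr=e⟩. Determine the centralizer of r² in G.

⟨r²⟩ ⊆ C_G(r²) since powers of r² commute with r²; so |C_G(r²)| ≥ |⟨r²⟩| = 3.
By orbit–stabilizer, |C_G(r²)| = |G| / |conj. class of r²| = 12 / 2 = 6.
The 6 elements commuting with r² are {e, r, r², r³, r⁴, r⁵}.

Answer: {e, r, r², r³, r⁴, r⁵}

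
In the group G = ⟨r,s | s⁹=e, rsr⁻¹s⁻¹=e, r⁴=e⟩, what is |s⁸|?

Compute successive powers until reaching e:
  (s⁸)¹ = s⁸, (s⁸)² = s⁷, (s⁸)³ = s⁶, (s⁸)⁴ = s⁵, (s⁸)⁵ = s⁴, (s⁸)⁶ = s³, (s⁸)⁷ = s², (s⁸)⁸ = s, (s⁸)⁹ = e.
The smallest positive k with (s⁸)ᵏ = e is 9.

Answer: 9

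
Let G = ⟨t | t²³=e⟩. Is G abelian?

G has a single generator, so G is cyclic and hence abelian.

Answer: Yes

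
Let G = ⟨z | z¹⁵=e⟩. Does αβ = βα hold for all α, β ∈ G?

G has a single generator, so G is cyclic and hence abelian.

Answer: Yes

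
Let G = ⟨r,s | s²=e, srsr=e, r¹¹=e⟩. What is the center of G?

An element z ∈ Z(G) iff z commutes with every generator.
For example e is central: e·r = r = r·e; e·s = s = s·e.
Whereas r ∉ Z(G) since r·s = rs ≠ r¹⁰s = s·r.
Checking each of the 22 elements this way gives Z(G) = {e}, of order 1.

Answer: {e}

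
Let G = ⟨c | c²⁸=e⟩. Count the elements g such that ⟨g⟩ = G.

G is cyclic of order 28. An element generates G iff its order is 28, and a cyclic group of order 28 has exactly φ(28) = 12 such elements.

Answer: 12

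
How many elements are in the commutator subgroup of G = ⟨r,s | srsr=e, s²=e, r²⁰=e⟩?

G' = [G, G] is generated by all commutators. The generator-pair commutators are: [r, s] = r².
The subgroup they normally generate is {e, r², r⁴, r⁶, r⁸, r¹⁰, r¹², r¹⁴, r¹⁶, r¹⁸}, of order 10.
Check: |G/G'| = 40/10 = 4 is the order of the abelianisation.

Answer: 10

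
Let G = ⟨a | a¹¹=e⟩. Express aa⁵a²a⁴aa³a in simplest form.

Multiply left to right, reducing at each step:
  a · a⁵ = a⁶
  (a⁶) · a² = a⁸
  (a⁸) · a⁴ = a
  a · a = a²
  (a²) · a³ = a⁵
  (a⁵) · a = a⁶

Answer: a⁶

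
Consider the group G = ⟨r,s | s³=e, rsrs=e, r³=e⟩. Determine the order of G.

Enumerate words in the generators, reducing via the relations: the distinct elements are
  {e, r, s, rs, r², s², rs², r²s, sr², s²r, rs²r, r²s²}.
No further products give new elements, so |G| = 12.

Answer: 12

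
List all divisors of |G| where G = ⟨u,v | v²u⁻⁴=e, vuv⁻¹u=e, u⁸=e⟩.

|G| = 16 = 2⁴. By Lagrange's theorem the order of any subgroup divides 16; the divisors of 16 are 1, 2, 4, 8, 16.

Answer: 1, 2, 4, 8, 16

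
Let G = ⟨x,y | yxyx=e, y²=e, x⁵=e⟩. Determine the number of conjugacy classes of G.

The conjugacy classes (representative and size) are:
  [e] (size 1), [x] (size 2), [x²] (size 2), [y] (size 5).
Class equation: 1 + 2 + 2 + 5 = 10 = |G|. So G has 4 conjugacy classes.

Answer: 4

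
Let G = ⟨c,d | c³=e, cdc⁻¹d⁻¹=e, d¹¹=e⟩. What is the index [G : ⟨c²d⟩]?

First find ord(c²d) by computing successive powers:
  (c²d)¹ = c²d, (c²d)² = cd², (c²d)³ = d³, (c²d)⁴ = c²d⁴, (c²d)⁵ = cd⁵, (c²d)⁶ = d⁶, (c²d)⁷ = c²d⁷, (c²d)⁸ = cd⁸, (c²d)⁹ = d⁹, (c²d)¹⁰ = c²d¹⁰, (c²d)¹¹ = c, (c²d)¹² = d, (c²d)¹³ = c²d², (c²d)¹⁴ = cd³, (c²d)¹⁵ = d⁴, (c²d)¹⁶ = c²d⁵, (c²d)¹⁷ = cd⁶, (c²d)¹⁸ = d⁷, (c²d)¹⁹ = c²d⁸, (c²d)²⁰ = cd⁹, (c²d)²¹ = d¹⁰, (c²d)²² = c², (c²d)²³ = cd, (c²d)²⁴ = d², (c²d)²⁵ = c²d³, (c²d)²⁶ = cd⁴, (c²d)²⁷ = d⁵, (c²d)²⁸ = c²d⁶, (c²d)²⁹ = cd⁷, (c²d)³⁰ = d⁸, (c²d)³¹ = c²d⁹, (c²d)³² = cd¹⁰, (c²d)³³ = e.
So |⟨c²d⟩| = ord(c²d) = 33. With |G| = 33, by Lagrange [G : ⟨c²d⟩] = 33/33 = 1.

Answer: 1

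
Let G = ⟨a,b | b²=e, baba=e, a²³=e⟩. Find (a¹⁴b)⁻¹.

The order of (a¹⁴b) is 2 (smallest k with (a¹⁴b)ᵏ = e), so (a¹⁴b)⁻¹ = (a¹⁴b)¹ = a¹⁴b.
Check: (a¹⁴b) · (a¹⁴b) → (a¹⁴b) · a¹⁴ = b;   b · b = e, giving e as required.

Answer: a¹⁴b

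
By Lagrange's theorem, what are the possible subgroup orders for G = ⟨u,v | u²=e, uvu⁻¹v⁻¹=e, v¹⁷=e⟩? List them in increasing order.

|G| = 34 = 2 · 17. By Lagrange's theorem the order of any subgroup divides 34; the divisors of 34 are 1, 2, 17, 34.

Answer: 1, 2, 17, 34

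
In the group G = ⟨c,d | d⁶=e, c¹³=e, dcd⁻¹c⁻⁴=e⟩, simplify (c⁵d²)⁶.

Compute successive powers of (c⁵d²), reducing at each step:
  (c⁵d²)²: (c⁵d²) · c⁵ = c⁷d²;   (c⁷d²) · d² = c⁷d⁴
  (c⁵d²)³: (c⁷d⁴) · c⁵ = d⁴;   (d⁴) · d² = e
  (c⁵d²)⁴: e · c⁵ = c⁵;   (c⁵) · d² = c⁵d²
  (c⁵d²)⁵: (c⁵d²) · c⁵ = c⁷d²;   (c⁷d²) · d² = c⁷d⁴
  (c⁵d²)⁶: (c⁷d⁴) · c⁵ = d⁴;   (d⁴) · d² = e

Answer: e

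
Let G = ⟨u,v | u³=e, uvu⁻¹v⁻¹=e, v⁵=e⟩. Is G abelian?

Each pair of generators commutes: u·v = uv = v·u. Since the generators pairwise commute, every element of G commutes with every other, so G is abelian.

Answer: Yes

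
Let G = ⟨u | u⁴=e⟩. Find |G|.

G is generated by a single element, so G is cyclic. The relator gives u⁴ = e and no smaller power is forced to be e, so the 4 powers {e, u, u², u³} are distinct. Hence |G| = 4.

Answer: 4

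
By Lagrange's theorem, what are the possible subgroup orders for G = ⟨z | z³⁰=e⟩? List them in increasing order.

|G| = 30 = 2 · 3 · 5. By Lagrange's theorem the order of any subgroup divides 30; the divisors of 30 are 1, 2, 3, 5, 6, 10, 15, 30.

Answer: 1, 2, 3, 5, 6, 10, 15, 30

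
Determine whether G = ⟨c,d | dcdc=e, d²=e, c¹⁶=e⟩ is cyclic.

Every cyclic group is abelian. But c·d = cd while d·c = c¹⁵d, so c·d ≠ d·c and G is not abelian. Hence G is not cyclic.

Answer: No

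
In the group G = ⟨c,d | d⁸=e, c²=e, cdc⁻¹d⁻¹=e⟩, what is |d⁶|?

Compute successive powers until reaching e:
  (d⁶)¹ = d⁶, (d⁶)² = d⁴, (d⁶)³ = d², (d⁶)⁴ = e.
The smallest positive k with (d⁶)ᵏ = e is 4.

Answer: 4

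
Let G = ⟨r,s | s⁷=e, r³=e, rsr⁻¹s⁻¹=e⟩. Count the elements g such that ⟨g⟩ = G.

G is cyclic of order 21. An element generates G iff its order is 21, and a cyclic group of order 21 has exactly φ(21) = 12 such elements.

Answer: 12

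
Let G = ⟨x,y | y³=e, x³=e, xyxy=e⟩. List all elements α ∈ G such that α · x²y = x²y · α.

⟨x²y⟩ ⊆ C_G(x²y) since powers of x²y commute with x²y; so |C_G(x²y)| ≥ |⟨x²y⟩| = 3.
By orbit–stabilizer, |C_G(x²y)| = |G| / |conj. class of x²y| = 12 / 4 = 3.
The 3 elements commuting with x²y are {e, x²y, y²x}.

Answer: {e, x²y, y²x}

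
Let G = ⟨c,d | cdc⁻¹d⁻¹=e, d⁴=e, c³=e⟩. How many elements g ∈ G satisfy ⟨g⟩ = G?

G is cyclic of order 12. An element generates G iff its order is 12, and a cyclic group of order 12 has exactly φ(12) = 4 such elements.

Answer: 4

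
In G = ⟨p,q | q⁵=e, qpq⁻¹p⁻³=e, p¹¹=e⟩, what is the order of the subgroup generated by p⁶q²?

|⟨p⁶q²⟩| equals the order of p⁶q². Compute successive powers until reaching e:
  (p⁶q²)¹ = p⁶q², (p⁶q²)² = p⁵q⁴, (p⁶q²)³ = p⁷q, (p⁶q²)⁴ = p³q³, (p⁶q²)⁵ = e.
The smallest positive k with (p⁶q²)ᵏ = e is 5, so |⟨p⁶q²⟩| = 5.

Answer: 5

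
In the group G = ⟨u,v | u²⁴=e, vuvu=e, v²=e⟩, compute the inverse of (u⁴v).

The order of (u⁴v) is 2 (smallest k with (u⁴v)ᵏ = e), so (u⁴v)⁻¹ = (u⁴v)¹ = u⁴v.
Check: (u⁴v) · (u⁴v) → (u⁴v) · u⁴ = v;   v · v = e, giving e as required.

Answer: u⁴v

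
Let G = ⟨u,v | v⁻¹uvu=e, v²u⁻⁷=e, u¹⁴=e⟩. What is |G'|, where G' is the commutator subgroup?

G' = [G, G] is generated by all commutators. The generator-pair commutators are: [u, v] = u².
The subgroup they normally generate is {e, u², u⁴, u⁶, u⁸, u¹⁰, u¹²}, of order 7.
Check: |G/G'| = 28/7 = 4 is the order of the abelianisation.

Answer: 7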